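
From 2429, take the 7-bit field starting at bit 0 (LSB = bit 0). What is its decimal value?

v = 100101111101
Shift right by 0: 100101111101
Mask low 7 bits: 1111101 = 125

125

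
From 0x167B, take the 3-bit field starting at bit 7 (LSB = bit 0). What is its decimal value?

4

v = 01011001111011
Shift right by 7: 0101100
Mask low 3 bits: 100 = 4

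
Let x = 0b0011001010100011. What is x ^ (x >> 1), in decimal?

11250

x = 11001010100011 = 12963
x>>1 = 01100101010001
XOR  = 10101111110010 = 11250
(x ^ (x >> 1) gives the standard binary-reflected Gray code of x.)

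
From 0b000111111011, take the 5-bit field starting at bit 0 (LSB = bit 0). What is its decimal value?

27

v = 000111111011
Shift right by 0: 000111111011
Mask low 5 bits: 11011 = 27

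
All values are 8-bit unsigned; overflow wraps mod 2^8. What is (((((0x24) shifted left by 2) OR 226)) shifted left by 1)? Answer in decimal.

0x24 = 00100100
→ shifted left by 2 (mod 2^8) → 10010000 = 144
226 = 11100010
→ OR → 11110010 = 242
→ shifted left by 1 (mod 2^8) → 11100100 = 228

228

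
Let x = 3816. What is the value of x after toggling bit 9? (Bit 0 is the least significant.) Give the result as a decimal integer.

3304

x = 111011101000
bit 9 is currently 1; toggle it via x ^ (1 << 9) = x ^ 512
→ 110011101000 = 3304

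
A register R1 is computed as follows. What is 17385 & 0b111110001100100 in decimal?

16480

17385 = 100001111101001
b = 111110001100100
AND → 100000001100000 = 16480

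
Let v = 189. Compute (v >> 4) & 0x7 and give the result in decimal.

v = 0010111101
Shift right by 4: 001011
Mask low 3 bits: 011 = 3

3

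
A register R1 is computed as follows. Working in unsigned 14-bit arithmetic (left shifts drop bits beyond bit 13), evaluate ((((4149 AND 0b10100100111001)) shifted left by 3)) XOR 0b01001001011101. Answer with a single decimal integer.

4149 = 01000000110101
0b10100100111001 = 10100100111001
→ AND → 00000000110001 = 49
→ shifted left by 3 (mod 2^14) → 00000110001000 = 392
0b01001001011101 = 01001001011101
→ XOR → 01001111010101 = 5077

5077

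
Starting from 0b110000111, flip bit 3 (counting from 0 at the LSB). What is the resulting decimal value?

399

x = 110000111
bit 3 is currently 0; toggle it via x ^ (1 << 3) = x ^ 8
→ 110001111 = 399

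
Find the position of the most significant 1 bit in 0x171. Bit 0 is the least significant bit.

0x171 = 101110001
The topmost 1 is at position 8 (since 2^8 = 256 ≤ 369 < 512).

8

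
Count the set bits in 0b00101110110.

n = 101110110
Count the 1s: 1 + 1 + 1 + 1 + 1 + 1 = 6

6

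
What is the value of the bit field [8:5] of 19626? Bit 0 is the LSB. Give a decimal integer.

v = 100110010101010
Shift right by 5: 1001100101
Mask low 4 bits: 0101 = 5

5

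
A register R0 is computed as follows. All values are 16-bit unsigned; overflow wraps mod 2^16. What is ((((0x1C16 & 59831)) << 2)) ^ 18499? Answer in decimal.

26651

0x1C16 = 0001110000010110
59831 = 1110100110110111
→ & → 0000100000010110 = 2070
→ << 2 (mod 2^16) → 0010000001011000 = 8280
18499 = 0100100001000011
→ ^ → 0110100000011011 = 26651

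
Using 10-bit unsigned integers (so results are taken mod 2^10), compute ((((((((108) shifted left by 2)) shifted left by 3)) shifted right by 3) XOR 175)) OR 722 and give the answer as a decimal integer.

735

108 = 0001101100
→ shifted left by 2 (mod 2^10) → 0110110000 = 432
→ shifted left by 3 (mod 2^10) → 0110000000 = 384
→ shifted right by 3 → 0000110000 = 48
175 = 0010101111
→ XOR → 0010011111 = 159
722 = 1011010010
→ OR → 1011011111 = 735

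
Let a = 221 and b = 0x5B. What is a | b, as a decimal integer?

223

221 = 11011101
0x5B = 01011011
 OR → 11011111 = 223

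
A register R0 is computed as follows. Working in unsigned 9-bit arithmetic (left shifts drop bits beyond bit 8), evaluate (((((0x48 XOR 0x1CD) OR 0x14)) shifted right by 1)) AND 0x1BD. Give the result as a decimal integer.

136

0x48 = 001001000
0x1CD = 111001101
→ XOR → 110000101 = 389
0x14 = 000010100
→ OR → 110010101 = 405
→ shifted right by 1 → 011001010 = 202
0x1BD = 110111101
→ AND → 010001000 = 136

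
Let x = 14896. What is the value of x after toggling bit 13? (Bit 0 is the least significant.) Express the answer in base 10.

6704

x = 011101000110000
bit 13 is currently 1; toggle it via x ^ (1 << 13) = x ^ 8192
→ 001101000110000 = 6704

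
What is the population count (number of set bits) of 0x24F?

6

0x24F = 1001001111
Count the 1s: 1 + 1 + 1 + 1 + 1 + 1 = 6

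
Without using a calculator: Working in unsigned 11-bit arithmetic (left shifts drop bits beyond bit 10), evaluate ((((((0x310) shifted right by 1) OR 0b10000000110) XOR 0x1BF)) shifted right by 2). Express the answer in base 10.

268

0x310 = 01100010000
→ shifted right by 1 → 00110001000 = 392
0b10000000110 = 10000000110
→ OR → 10110001110 = 1422
0x1BF = 00110111111
→ XOR → 10000110001 = 1073
→ shifted right by 2 → 00100001100 = 268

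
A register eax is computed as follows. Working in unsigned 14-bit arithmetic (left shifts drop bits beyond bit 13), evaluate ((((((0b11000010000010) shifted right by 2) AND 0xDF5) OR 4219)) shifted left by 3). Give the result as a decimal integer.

9176

0b11000010000010 = 11000010000010
→ shifted right by 2 → 00110000100000 = 3104
0xDF5 = 00110111110101
→ AND → 00110000100000 = 3104
4219 = 01000001111011
→ OR → 01110001111011 = 7291
→ shifted left by 3 (mod 2^14) → 10001111011000 = 9176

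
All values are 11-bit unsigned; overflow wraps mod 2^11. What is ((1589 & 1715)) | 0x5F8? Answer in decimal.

1589 = 11000110101
1715 = 11010110011
→ & → 11000110001 = 1585
0x5F8 = 10111111000
→ | → 11111111001 = 2041

2041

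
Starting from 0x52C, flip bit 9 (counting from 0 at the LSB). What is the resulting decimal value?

x = 10100101100
bit 9 is currently 0; toggle it via x ^ (1 << 9) = x ^ 512
→ 11100101100 = 1836

1836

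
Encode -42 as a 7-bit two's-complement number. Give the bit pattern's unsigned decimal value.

86

42 in 7 bits: 0101010
Invert: 1010101
Add 1:  1010110 = 86
(Check: 2^7 - 42 = 128 - 42 = 86.)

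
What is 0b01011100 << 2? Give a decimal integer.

x = 001011100
shift left by 2 → 101110000 = 368
(equivalently, 92 × 2^2 = 92 × 4)

368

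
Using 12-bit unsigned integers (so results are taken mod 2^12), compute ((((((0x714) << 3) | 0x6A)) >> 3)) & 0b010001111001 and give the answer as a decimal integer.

25

0x714 = 011100010100
→ << 3 (mod 2^12) → 100010100000 = 2208
0x6A = 000001101010
→ | → 100011101010 = 2282
→ >> 3 → 000100011101 = 285
0b010001111001 = 010001111001
→ & → 000000011001 = 25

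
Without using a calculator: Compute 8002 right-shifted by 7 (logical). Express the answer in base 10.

62

8002 = 1111101000010
shift right by 7 → 0000000111110 = 62
(equivalently, floor(8002 / 128))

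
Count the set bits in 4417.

4

4417 = 1000101000001
Count the 1s: 1 + 1 + 1 + 1 = 4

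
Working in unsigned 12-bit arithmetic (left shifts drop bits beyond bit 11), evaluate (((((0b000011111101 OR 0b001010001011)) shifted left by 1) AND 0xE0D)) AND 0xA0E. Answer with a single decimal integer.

12

0b000011111101 = 000011111101
0b001010001011 = 001010001011
→ OR → 001011111111 = 767
→ shifted left by 1 (mod 2^12) → 010111111110 = 1534
0xE0D = 111000001101
→ AND → 010000001100 = 1036
0xA0E = 101000001110
→ AND → 000000001100 = 12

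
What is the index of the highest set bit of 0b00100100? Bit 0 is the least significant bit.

0b00100100 = 100100
The topmost 1 is at position 5 (since 2^5 = 32 ≤ 36 < 64).

5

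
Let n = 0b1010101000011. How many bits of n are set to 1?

n = 1010101000011
Count the 1s: 1 + 1 + 1 + 1 + 1 + 1 = 6

6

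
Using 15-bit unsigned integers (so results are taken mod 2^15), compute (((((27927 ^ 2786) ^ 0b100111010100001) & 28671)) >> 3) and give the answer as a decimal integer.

27927 = 110110100010111
2786 = 000101011100010
→ ^ → 110011111110101 = 26613
0b100111010100001 = 100111010100001
→ ^ → 010100101010100 = 10580
28671 = 110111111111111
→ & → 010100101010100 = 10580
→ >> 3 → 000010100101010 = 1322

1322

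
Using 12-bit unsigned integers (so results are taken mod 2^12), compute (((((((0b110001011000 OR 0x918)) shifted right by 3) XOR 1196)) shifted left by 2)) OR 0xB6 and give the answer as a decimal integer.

1214

0b110001011000 = 110001011000
0x918 = 100100011000
→ OR → 110101011000 = 3416
→ shifted right by 3 → 000110101011 = 427
1196 = 010010101100
→ XOR → 010100000111 = 1287
→ shifted left by 2 (mod 2^12) → 010000011100 = 1052
0xB6 = 000010110110
→ OR → 010010111110 = 1214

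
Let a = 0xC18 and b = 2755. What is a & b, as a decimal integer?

2048

0xC18 = 110000011000
2755 = 101011000011
AND → 100000000000 = 2048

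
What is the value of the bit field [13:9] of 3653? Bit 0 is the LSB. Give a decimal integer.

v = 000111001000101
Shift right by 9: 000111
Mask low 5 bits: 00111 = 7

7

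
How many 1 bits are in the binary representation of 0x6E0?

5

0x6E0 = 11011100000
Count the 1s: 1 + 1 + 1 + 1 + 1 = 5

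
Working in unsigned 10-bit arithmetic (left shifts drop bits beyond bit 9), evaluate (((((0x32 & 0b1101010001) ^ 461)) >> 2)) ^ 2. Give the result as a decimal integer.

117

0x32 = 0000110010
0b1101010001 = 1101010001
→ & → 0000010000 = 16
461 = 0111001101
→ ^ → 0111011101 = 477
→ >> 2 → 0001110111 = 119
2 = 0000000010
→ ^ → 0001110101 = 117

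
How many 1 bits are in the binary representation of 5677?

5677 = 1011000101101
Count the 1s: 1 + 1 + 1 + 1 + 1 + 1 + 1 = 7

7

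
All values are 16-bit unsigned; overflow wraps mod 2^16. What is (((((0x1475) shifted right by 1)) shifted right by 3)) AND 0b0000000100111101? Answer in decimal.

0x1475 = 0001010001110101
→ shifted right by 1 → 0000101000111010 = 2618
→ shifted right by 3 → 0000000101000111 = 327
0b0000000100111101 = 0000000100111101
→ AND → 0000000100000101 = 261

261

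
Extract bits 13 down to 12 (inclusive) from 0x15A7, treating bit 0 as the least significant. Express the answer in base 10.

1

v = 001010110100111
Shift right by 12: 001
Mask low 2 bits: 01 = 1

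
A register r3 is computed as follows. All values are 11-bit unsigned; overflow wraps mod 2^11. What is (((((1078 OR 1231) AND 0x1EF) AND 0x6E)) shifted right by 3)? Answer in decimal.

13

1078 = 10000110110
1231 = 10011001111
→ OR → 10011111111 = 1279
0x1EF = 00111101111
→ AND → 00011101111 = 239
0x6E = 00001101110
→ AND → 00001101110 = 110
→ shifted right by 3 → 00000001101 = 13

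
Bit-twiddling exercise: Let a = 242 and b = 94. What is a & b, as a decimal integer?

242 = 11110010
94 = 01011110
AND → 01010010 = 82

82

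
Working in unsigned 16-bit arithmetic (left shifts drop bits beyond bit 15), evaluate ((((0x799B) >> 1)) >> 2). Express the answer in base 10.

0x799B = 0111100110011011
→ >> 1 → 0011110011001101 = 15565
→ >> 2 → 0000111100110011 = 3891

3891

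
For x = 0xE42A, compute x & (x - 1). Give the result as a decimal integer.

x = 1110010000101010 = 58410
x - 1 = 1110010000101001
AND   = 1110010000101000 = 58408
(x & (x - 1) clears the lowest set bit of x.)

58408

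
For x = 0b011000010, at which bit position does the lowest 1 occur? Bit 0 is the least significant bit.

0b011000010 = 11000010
Trailing zeros: 1, so the lowest set bit is bit 1 (value 2).

1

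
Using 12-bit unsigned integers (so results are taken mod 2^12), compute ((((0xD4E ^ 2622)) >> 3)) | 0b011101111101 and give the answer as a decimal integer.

2047

0xD4E = 110101001110
2622 = 101000111110
→ ^ → 011101110000 = 1904
→ >> 3 → 000011101110 = 238
0b011101111101 = 011101111101
→ | → 011111111111 = 2047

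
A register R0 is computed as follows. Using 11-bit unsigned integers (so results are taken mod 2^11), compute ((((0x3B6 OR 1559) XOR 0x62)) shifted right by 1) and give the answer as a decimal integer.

0x3B6 = 01110110110
1559 = 11000010111
→ OR → 11110110111 = 1975
0x62 = 00001100010
→ XOR → 11111010101 = 2005
→ shifted right by 1 → 01111101010 = 1002

1002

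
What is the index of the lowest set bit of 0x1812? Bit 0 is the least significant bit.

0x1812 = 1100000010010
Trailing zeros: 1, so the lowest set bit is bit 1 (value 2).

1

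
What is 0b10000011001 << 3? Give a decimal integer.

x = 00010000011001
shift left by 3 → 10000011001000 = 8392
(equivalently, 1049 × 2^3 = 1049 × 8)

8392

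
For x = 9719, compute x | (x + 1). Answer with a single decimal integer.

x = 10010111110111 = 9719
x + 1 = 10010111111000
OR    = 10010111111111 = 9727
(x | (x + 1) sets the lowest cleared bit.)

9727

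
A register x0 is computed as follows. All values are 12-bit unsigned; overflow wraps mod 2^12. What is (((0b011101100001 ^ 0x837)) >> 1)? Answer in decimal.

1963

0b011101100001 = 011101100001
0x837 = 100000110111
→ ^ → 111101010110 = 3926
→ >> 1 → 011110101011 = 1963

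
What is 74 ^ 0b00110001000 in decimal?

450

74 = 001001010
b = 110001000
XOR → 111000010 = 450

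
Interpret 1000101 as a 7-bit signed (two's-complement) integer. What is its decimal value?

pattern = 1000101 (MSB is 1 ⇒ negative)
Invert: 0111010, add 1 → 0111011 = 59, so the value is -59.
(Equivalently: 69 - 2^7 = 69 - 128 = -59.)

-59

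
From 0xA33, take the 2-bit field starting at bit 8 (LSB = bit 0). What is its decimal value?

2

v = 0101000110011
Shift right by 8: 01010
Mask low 2 bits: 10 = 2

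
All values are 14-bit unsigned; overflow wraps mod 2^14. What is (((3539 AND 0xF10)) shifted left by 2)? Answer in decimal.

13376

3539 = 00110111010011
0xF10 = 00111100010000
→ AND → 00110100010000 = 3344
→ shifted left by 2 (mod 2^14) → 11010001000000 = 13376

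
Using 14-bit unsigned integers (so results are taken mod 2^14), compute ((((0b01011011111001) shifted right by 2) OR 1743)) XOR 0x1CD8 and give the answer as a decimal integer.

0b01011011111001 = 01011011111001
→ shifted right by 2 → 00010110111110 = 1470
1743 = 00011011001111
→ OR → 00011111111111 = 2047
0x1CD8 = 01110011011000
→ XOR → 01101100100111 = 6951

6951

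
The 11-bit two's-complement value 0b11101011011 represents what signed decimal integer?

pattern = 11101011011 (MSB is 1 ⇒ negative)
Invert: 00010100100, add 1 → 00010100101 = 165, so the value is -165.
(Equivalently: 1883 - 2^11 = 1883 - 2048 = -165.)

-165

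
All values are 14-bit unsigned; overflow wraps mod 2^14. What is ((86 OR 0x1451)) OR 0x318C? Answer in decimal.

13791

86 = 00000001010110
0x1451 = 01010001010001
→ OR → 01010001010111 = 5207
0x318C = 11000110001100
→ OR → 11010111011111 = 13791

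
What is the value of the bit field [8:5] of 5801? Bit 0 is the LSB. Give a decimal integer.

5

v = 1011010101001
Shift right by 5: 10110101
Mask low 4 bits: 0101 = 5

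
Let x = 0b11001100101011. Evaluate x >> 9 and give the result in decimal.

25

x = 11001100101011
shift right by 9 → 00000000011001 = 25
(equivalently, floor(13099 / 512))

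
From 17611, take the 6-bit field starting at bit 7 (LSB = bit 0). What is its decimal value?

v = 100010011001011
Shift right by 7: 10001001
Mask low 6 bits: 001001 = 9

9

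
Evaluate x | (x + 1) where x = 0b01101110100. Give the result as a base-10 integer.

885

x = 1101110100 = 884
x + 1 = 1101110101
OR    = 1101110101 = 885
(x | (x + 1) sets the lowest cleared bit.)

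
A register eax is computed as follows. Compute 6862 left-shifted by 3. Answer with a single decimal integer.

54896

6862 = 0001101011001110
shift left by 3 → 1101011001110000 = 54896
(equivalently, 6862 × 2^3 = 6862 × 8)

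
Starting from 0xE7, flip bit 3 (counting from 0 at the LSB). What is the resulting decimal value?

x = 011100111
bit 3 is currently 0; toggle it via x ^ (1 << 3) = x ^ 8
→ 011101111 = 239

239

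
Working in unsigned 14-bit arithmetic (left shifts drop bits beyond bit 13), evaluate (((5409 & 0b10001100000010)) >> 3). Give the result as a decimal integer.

32

5409 = 01010100100001
0b10001100000010 = 10001100000010
→ & → 00000100000000 = 256
→ >> 3 → 00000000100000 = 32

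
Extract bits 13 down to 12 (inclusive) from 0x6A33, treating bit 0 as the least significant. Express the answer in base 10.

2

v = 110101000110011
Shift right by 12: 110
Mask low 2 bits: 10 = 2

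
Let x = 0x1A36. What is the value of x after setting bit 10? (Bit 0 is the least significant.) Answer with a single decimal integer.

x = 1101000110110
bit 10 is currently 0; set it via x | (1 << 10) = x | 1024
→ 1111000110110 = 7734

7734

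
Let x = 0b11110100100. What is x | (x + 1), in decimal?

1957

x = 11110100100 = 1956
x + 1 = 11110100101
OR    = 11110100101 = 1957
(x | (x + 1) sets the lowest cleared bit.)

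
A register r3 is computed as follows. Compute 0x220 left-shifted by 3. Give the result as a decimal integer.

0x220 = 0001000100000
shift left by 3 → 1000100000000 = 4352
(equivalently, 544 × 2^3 = 544 × 8)

4352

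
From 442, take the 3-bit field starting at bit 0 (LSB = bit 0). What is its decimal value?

v = 110111010
Shift right by 0: 110111010
Mask low 3 bits: 010 = 2

2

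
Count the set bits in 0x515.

0x515 = 10100010101
Count the 1s: 1 + 1 + 1 + 1 + 1 = 5

5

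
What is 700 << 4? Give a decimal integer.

11200

700 = 00001010111100
shift left by 4 → 10101111000000 = 11200
(equivalently, 700 × 2^4 = 700 × 16)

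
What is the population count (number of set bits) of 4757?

4757 = 1001010010101
Count the 1s: 1 + 1 + 1 + 1 + 1 + 1 = 6

6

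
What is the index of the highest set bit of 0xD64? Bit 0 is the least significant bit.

11

0xD64 = 110101100100
The topmost 1 is at position 11 (since 2^11 = 2048 ≤ 3428 < 4096).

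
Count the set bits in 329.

329 = 101001001
Count the 1s: 1 + 1 + 1 + 1 = 4

4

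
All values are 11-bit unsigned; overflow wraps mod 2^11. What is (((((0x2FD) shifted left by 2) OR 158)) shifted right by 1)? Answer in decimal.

511

0x2FD = 01011111101
→ shifted left by 2 (mod 2^11) → 01111110100 = 1012
158 = 00010011110
→ OR → 01111111110 = 1022
→ shifted right by 1 → 00111111111 = 511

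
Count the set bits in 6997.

6997 = 1101101010101
Count the 1s: 1 + 1 + 1 + 1 + 1 + 1 + 1 + 1 = 8

8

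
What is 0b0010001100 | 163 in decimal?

175

a = 10001100
163 = 10100011
 OR → 10101111 = 175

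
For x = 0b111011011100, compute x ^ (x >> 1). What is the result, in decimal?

x = 111011011100 = 3804
x>>1 = 011101101110
XOR  = 100110110010 = 2482
(x ^ (x >> 1) gives the standard binary-reflected Gray code of x.)

2482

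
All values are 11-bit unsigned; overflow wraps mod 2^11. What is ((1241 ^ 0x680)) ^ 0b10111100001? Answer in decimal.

1976

1241 = 10011011001
0x680 = 11010000000
→ ^ → 01001011001 = 601
0b10111100001 = 10111100001
→ ^ → 11110111000 = 1976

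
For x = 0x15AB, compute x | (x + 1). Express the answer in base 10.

5551

x = 1010110101011 = 5547
x + 1 = 1010110101100
OR    = 1010110101111 = 5551
(x | (x + 1) sets the lowest cleared bit.)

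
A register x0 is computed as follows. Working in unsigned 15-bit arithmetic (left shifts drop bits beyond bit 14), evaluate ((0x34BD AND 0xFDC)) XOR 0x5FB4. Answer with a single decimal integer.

23336

0x34BD = 011010010111101
0xFDC = 000111111011100
→ AND → 000010010011100 = 1180
0x5FB4 = 101111110110100
→ XOR → 101101100101000 = 23336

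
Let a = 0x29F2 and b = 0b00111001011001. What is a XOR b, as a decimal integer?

0x29F2 = 10100111110010
b = 00111001011001
XOR → 10011110101011 = 10155

10155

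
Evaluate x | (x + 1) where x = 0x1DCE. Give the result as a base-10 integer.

7631

x = 1110111001110 = 7630
x + 1 = 1110111001111
OR    = 1110111001111 = 7631
(x | (x + 1) sets the lowest cleared bit.)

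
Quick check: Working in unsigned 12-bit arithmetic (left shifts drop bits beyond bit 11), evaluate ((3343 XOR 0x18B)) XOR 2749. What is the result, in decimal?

1593

3343 = 110100001111
0x18B = 000110001011
→ XOR → 110010000100 = 3204
2749 = 101010111101
→ XOR → 011000111001 = 1593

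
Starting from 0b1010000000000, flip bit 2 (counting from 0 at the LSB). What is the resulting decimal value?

x = 1010000000000
bit 2 is currently 0; toggle it via x ^ (1 << 2) = x ^ 4
→ 1010000000100 = 5124

5124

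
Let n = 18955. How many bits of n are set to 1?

18955 = 100101000001011
Count the 1s: 1 + 1 + 1 + 1 + 1 + 1 = 6

6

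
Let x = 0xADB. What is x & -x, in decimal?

1

x = 101011011011 = 2779
-x (two's complement) = …010100100101
AND   = 000000000001 = 1
(x & -x isolates the lowest set bit of x.)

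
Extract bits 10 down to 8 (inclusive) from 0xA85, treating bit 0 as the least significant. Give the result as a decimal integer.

v = 0101010000101
Shift right by 8: 01010
Mask low 3 bits: 010 = 2

2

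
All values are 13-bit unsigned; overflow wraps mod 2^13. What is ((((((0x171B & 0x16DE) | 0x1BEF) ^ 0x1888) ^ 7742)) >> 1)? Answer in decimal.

0x171B = 1011100011011
0x16DE = 1011011011110
→ & → 1011000011010 = 5658
0x1BEF = 1101111101111
→ | → 1111111111111 = 8191
0x1888 = 1100010001000
→ ^ → 0011101110111 = 1911
7742 = 1111000111110
→ ^ → 1100101001001 = 6473
→ >> 1 → 0110010100100 = 3236

3236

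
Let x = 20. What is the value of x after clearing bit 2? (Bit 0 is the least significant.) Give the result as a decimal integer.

16

x = 00010100
bit 2 is currently 1; clear it via x & ~(1 << 2) = x & ~4
→ 00010000 = 16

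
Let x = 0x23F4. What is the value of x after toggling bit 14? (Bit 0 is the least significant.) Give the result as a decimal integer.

25588

x = 010001111110100
bit 14 is currently 0; toggle it via x ^ (1 << 14) = x ^ 16384
→ 110001111110100 = 25588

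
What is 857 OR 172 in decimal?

857 = 1101011001
172 = 0010101100
 OR → 1111111101 = 1021

1021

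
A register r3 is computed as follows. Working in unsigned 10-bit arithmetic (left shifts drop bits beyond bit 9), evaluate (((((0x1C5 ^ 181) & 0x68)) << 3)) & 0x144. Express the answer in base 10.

0x1C5 = 0111000101
181 = 0010110101
→ ^ → 0101110000 = 368
0x68 = 0001101000
→ & → 0001100000 = 96
→ << 3 (mod 2^10) → 1100000000 = 768
0x144 = 0101000100
→ & → 0100000000 = 256

256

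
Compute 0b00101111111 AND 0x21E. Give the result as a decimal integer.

30

a = 0101111111
0x21E = 1000011110
AND → 0000011110 = 30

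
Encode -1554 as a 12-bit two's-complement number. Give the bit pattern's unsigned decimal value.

1554 in 12 bits: 011000010010
Invert: 100111101101
Add 1:  100111101110 = 2542
(Check: 2^12 - 1554 = 4096 - 1554 = 2542.)

2542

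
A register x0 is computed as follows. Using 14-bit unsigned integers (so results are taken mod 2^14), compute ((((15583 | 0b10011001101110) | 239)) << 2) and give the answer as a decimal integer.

15583 = 11110011011111
0b10011001101110 = 10011001101110
→ | → 11111011111111 = 16127
239 = 00000011101111
→ | → 11111011111111 = 16127
→ << 2 (mod 2^14) → 11101111111100 = 15356

15356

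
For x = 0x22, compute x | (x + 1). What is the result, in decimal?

x = 100010 = 34
x + 1 = 100011
OR    = 100011 = 35
(x | (x + 1) sets the lowest cleared bit.)

35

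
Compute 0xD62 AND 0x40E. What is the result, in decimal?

0xD62 = 110101100010
0x40E = 010000001110
AND → 010000000010 = 1026

1026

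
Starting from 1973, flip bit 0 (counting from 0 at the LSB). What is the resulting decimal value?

x = 00011110110101
bit 0 is currently 1; toggle it via x ^ (1 << 0) = x ^ 1
→ 00011110110100 = 1972

1972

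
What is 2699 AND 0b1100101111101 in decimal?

2057

2699 = 0101010001011
b = 1100101111101
AND → 0100000001001 = 2057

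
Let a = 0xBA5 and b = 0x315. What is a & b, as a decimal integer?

773

0xBA5 = 101110100101
0x315 = 001100010101
AND → 001100000101 = 773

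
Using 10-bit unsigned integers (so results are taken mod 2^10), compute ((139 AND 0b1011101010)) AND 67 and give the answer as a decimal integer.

139 = 0010001011
0b1011101010 = 1011101010
→ AND → 0010001010 = 138
67 = 0001000011
→ AND → 0000000010 = 2

2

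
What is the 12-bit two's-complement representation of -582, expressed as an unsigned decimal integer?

582 in 12 bits: 001001000110
Invert: 110110111001
Add 1:  110110111010 = 3514
(Check: 2^12 - 582 = 4096 - 582 = 3514.)

3514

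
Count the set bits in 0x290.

0x290 = 1010010000
Count the 1s: 1 + 1 + 1 = 3

3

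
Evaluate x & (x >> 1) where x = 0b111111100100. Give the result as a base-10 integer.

2016

x = 111111100100 = 4068
x>>1 = 011111110010
AND  = 011111100000 = 2016
(x & (x >> 1) has a 1 wherever x has two consecutive 1 bits.)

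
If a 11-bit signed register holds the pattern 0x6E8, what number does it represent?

pattern = 11011101000 (MSB is 1 ⇒ negative)
Invert: 00100010111, add 1 → 00100011000 = 280, so the value is -280.
(Equivalently: 1768 - 2^11 = 1768 - 2048 = -280.)

-280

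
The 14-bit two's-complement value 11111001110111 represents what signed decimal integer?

-393

pattern = 11111001110111 (MSB is 1 ⇒ negative)
Invert: 00000110001000, add 1 → 00000110001001 = 393, so the value is -393.
(Equivalently: 15991 - 2^14 = 15991 - 16384 = -393.)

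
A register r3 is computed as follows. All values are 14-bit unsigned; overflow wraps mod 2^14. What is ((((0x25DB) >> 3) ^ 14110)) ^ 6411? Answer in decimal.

10926

0x25DB = 10010111011011
→ >> 3 → 00010010111011 = 1211
14110 = 11011100011110
→ ^ → 11001110100101 = 13221
6411 = 01100100001011
→ ^ → 10101010101110 = 10926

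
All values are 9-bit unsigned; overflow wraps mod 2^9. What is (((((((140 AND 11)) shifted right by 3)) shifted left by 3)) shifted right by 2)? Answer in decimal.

140 = 010001100
11 = 000001011
→ AND → 000001000 = 8
→ shifted right by 3 → 000000001 = 1
→ shifted left by 3 (mod 2^9) → 000001000 = 8
→ shifted right by 2 → 000000010 = 2

2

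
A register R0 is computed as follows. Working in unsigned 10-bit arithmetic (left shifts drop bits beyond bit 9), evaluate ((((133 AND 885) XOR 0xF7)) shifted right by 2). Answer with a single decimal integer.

133 = 0010000101
885 = 1101110101
→ AND → 0000000101 = 5
0xF7 = 0011110111
→ XOR → 0011110010 = 242
→ shifted right by 2 → 0000111100 = 60

60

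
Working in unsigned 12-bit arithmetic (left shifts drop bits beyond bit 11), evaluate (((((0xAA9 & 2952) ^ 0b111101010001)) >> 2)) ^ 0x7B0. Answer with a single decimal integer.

0xAA9 = 101010101001
2952 = 101110001000
→ & → 101010001000 = 2696
0b111101010001 = 111101010001
→ ^ → 010111011001 = 1497
→ >> 2 → 000101110110 = 374
0x7B0 = 011110110000
→ ^ → 011011000110 = 1734

1734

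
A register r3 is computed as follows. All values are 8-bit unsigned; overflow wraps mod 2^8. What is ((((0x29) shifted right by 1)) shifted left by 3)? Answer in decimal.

0x29 = 00101001
→ shifted right by 1 → 00010100 = 20
→ shifted left by 3 (mod 2^8) → 10100000 = 160

160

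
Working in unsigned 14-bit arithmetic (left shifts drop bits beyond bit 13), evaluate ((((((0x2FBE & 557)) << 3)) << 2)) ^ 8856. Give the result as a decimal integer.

0x2FBE = 10111110111110
557 = 00001000101101
→ & → 00001000101100 = 556
→ << 3 (mod 2^14) → 01000101100000 = 4448
→ << 2 (mod 2^14) → 00010110000000 = 1408
8856 = 10001010011000
→ ^ → 10011100011000 = 10008

10008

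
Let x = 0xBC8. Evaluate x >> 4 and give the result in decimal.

0xBC8 = 101111001000
shift right by 4 → 000010111100 = 188
(equivalently, floor(3016 / 16))

188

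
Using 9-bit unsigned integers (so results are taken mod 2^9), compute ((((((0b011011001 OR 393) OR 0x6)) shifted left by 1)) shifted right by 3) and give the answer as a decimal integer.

0b011011001 = 011011001
393 = 110001001
→ OR → 111011001 = 473
0x6 = 000000110
→ OR → 111011111 = 479
→ shifted left by 1 (mod 2^9) → 110111110 = 446
→ shifted right by 3 → 000110111 = 55

55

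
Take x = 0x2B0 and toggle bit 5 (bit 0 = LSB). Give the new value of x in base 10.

656

x = 01010110000
bit 5 is currently 1; toggle it via x ^ (1 << 5) = x ^ 32
→ 01010010000 = 656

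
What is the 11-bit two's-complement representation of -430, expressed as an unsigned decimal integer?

430 in 11 bits: 00110101110
Invert: 11001010001
Add 1:  11001010010 = 1618
(Check: 2^11 - 430 = 2048 - 430 = 1618.)

1618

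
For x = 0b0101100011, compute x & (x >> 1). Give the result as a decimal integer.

x = 101100011 = 355
x>>1 = 010110001
AND  = 000100001 = 33
(x & (x >> 1) has a 1 wherever x has two consecutive 1 bits.)

33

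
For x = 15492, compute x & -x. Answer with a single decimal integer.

x = 11110010000100 = 15492
-x (two's complement) = …00001101111100
AND   = 00000000000100 = 4
(x & -x isolates the lowest set bit of x.)

4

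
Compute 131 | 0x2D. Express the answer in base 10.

175

131 = 10000011
0x2D = 00101101
 OR → 10101111 = 175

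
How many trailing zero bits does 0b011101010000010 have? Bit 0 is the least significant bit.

1

0b011101010000010 = 11101010000010
Trailing zeros: 1, so the lowest set bit is bit 1 (value 2).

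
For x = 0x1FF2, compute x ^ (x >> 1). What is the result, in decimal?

4107

x = 1111111110010 = 8178
x>>1 = 0111111111001
XOR  = 1000000001011 = 4107
(x ^ (x >> 1) gives the standard binary-reflected Gray code of x.)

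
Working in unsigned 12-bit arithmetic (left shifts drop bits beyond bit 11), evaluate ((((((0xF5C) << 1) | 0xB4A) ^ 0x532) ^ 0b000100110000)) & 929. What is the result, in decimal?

0xF5C = 111101011100
→ << 1 (mod 2^12) → 111010111000 = 3768
0xB4A = 101101001010
→ | → 111111111010 = 4090
0x532 = 010100110010
→ ^ → 101011001000 = 2760
0b000100110000 = 000100110000
→ ^ → 101111111000 = 3064
929 = 001110100001
→ & → 001110100000 = 928

928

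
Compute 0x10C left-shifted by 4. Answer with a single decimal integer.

0x10C = 0000100001100
shift left by 4 → 1000011000000 = 4288
(equivalently, 268 × 2^4 = 268 × 16)

4288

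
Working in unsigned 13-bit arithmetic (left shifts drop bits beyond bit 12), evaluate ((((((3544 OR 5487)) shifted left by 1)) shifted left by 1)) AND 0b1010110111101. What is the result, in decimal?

3544 = 0110111011000
5487 = 1010101101111
→ OR → 1110111111111 = 7679
→ shifted left by 1 (mod 2^13) → 1101111111110 = 7166
→ shifted left by 1 (mod 2^13) → 1011111111100 = 6140
0b1010110111101 = 1010110111101
→ AND → 1010110111100 = 5564

5564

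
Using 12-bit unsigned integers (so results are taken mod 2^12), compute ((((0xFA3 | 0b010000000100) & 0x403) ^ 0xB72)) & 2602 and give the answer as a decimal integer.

2592

0xFA3 = 111110100011
0b010000000100 = 010000000100
→ | → 111110100111 = 4007
0x403 = 010000000011
→ & → 010000000011 = 1027
0xB72 = 101101110010
→ ^ → 111101110001 = 3953
2602 = 101000101010
→ & → 101000100000 = 2592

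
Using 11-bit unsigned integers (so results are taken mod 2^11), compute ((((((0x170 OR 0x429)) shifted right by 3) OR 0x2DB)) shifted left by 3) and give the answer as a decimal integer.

0x170 = 00101110000
0x429 = 10000101001
→ OR → 10101111001 = 1401
→ shifted right by 3 → 00010101111 = 175
0x2DB = 01011011011
→ OR → 01011111111 = 767
→ shifted left by 3 (mod 2^11) → 11111111000 = 2040

2040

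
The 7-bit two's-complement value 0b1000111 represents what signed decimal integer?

pattern = 1000111 (MSB is 1 ⇒ negative)
Invert: 0111000, add 1 → 0111001 = 57, so the value is -57.
(Equivalently: 71 - 2^7 = 71 - 128 = -57.)

-57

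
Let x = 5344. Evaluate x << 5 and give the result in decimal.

171008

5344 = 000001010011100000
shift left by 5 → 101001110000000000 = 171008
(equivalently, 5344 × 2^5 = 5344 × 32)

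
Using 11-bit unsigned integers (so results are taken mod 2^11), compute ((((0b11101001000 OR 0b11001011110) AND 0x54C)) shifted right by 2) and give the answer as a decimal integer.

339

0b11101001000 = 11101001000
0b11001011110 = 11001011110
→ OR → 11101011110 = 1886
0x54C = 10101001100
→ AND → 10101001100 = 1356
→ shifted right by 2 → 00101010011 = 339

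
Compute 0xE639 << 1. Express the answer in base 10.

0xE639 = 01110011000111001
shift left by 1 → 11100110001110010 = 117874
(equivalently, 58937 × 2^1 = 58937 × 2)

117874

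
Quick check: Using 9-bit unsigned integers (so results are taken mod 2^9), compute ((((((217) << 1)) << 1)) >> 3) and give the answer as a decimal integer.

44

217 = 011011001
→ << 1 (mod 2^9) → 110110010 = 434
→ << 1 (mod 2^9) → 101100100 = 356
→ >> 3 → 000101100 = 44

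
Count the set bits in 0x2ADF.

10

0x2ADF = 10101011011111
Count the 1s: 1 + 1 + 1 + 1 + 1 + 1 + 1 + 1 + 1 + 1 = 10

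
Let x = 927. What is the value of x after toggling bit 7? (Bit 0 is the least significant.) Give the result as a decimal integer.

x = 0001110011111
bit 7 is currently 1; toggle it via x ^ (1 << 7) = x ^ 128
→ 0001100011111 = 799

799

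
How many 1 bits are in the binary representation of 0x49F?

0x49F = 10010011111
Count the 1s: 1 + 1 + 1 + 1 + 1 + 1 + 1 = 7

7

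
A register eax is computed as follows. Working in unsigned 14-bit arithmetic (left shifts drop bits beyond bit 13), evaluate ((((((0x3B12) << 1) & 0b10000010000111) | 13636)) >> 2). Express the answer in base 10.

3409

0x3B12 = 11101100010010
→ << 1 (mod 2^14) → 11011000100100 = 13860
0b10000010000111 = 10000010000111
→ & → 10000000000100 = 8196
13636 = 11010101000100
→ | → 11010101000100 = 13636
→ >> 2 → 00110101010001 = 3409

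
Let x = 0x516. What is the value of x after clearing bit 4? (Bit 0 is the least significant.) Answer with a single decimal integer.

x = 10100010110
bit 4 is currently 1; clear it via x & ~(1 << 4) = x & ~16
→ 10100000110 = 1286

1286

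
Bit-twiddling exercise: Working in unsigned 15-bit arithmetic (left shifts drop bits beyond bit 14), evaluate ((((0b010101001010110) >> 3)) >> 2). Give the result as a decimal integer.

338

0b010101001010110 = 010101001010110
→ >> 3 → 000010101001010 = 1354
→ >> 2 → 000000101010010 = 338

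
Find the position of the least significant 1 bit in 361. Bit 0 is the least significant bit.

361 = 101101001
Trailing zeros: 0, so the lowest set bit is bit 0 (value 1).

0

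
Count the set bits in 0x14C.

0x14C = 101001100
Count the 1s: 1 + 1 + 1 + 1 = 4

4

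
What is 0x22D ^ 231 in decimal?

0x22D = 1000101101
231 = 0011100111
XOR → 1011001010 = 714

714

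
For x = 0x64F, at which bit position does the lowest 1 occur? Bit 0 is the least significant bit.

0x64F = 11001001111
Trailing zeros: 0, so the lowest set bit is bit 0 (value 1).

0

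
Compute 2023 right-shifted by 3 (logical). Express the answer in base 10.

2023 = 11111100111
shift right by 3 → 00011111100 = 252
(equivalently, floor(2023 / 8))

252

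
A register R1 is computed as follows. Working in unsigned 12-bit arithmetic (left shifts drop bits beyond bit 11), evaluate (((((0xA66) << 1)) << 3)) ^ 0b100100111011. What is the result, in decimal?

0xA66 = 101001100110
→ << 1 (mod 2^12) → 010011001100 = 1228
→ << 3 (mod 2^12) → 011001100000 = 1632
0b100100111011 = 100100111011
→ ^ → 111101011011 = 3931

3931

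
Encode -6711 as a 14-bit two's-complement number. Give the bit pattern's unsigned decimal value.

6711 in 14 bits: 01101000110111
Invert: 10010111001000
Add 1:  10010111001001 = 9673
(Check: 2^14 - 6711 = 16384 - 6711 = 9673.)

9673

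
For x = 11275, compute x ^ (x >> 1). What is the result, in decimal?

14862

x = 10110000001011 = 11275
x>>1 = 01011000000101
XOR  = 11101000001110 = 14862
(x ^ (x >> 1) gives the standard binary-reflected Gray code of x.)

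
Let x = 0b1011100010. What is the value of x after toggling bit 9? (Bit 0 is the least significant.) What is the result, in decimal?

x = 1011100010
bit 9 is currently 1; toggle it via x ^ (1 << 9) = x ^ 512
→ 0011100010 = 226

226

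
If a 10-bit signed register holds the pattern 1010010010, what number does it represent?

pattern = 1010010010 (MSB is 1 ⇒ negative)
Invert: 0101101101, add 1 → 0101101110 = 366, so the value is -366.
(Equivalently: 658 - 2^10 = 658 - 1024 = -366.)

-366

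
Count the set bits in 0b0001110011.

5

n = 1110011
Count the 1s: 1 + 1 + 1 + 1 + 1 = 5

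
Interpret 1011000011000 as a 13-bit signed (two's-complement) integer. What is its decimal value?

-2536

pattern = 1011000011000 (MSB is 1 ⇒ negative)
Invert: 0100111100111, add 1 → 0100111101000 = 2536, so the value is -2536.
(Equivalently: 5656 - 2^13 = 5656 - 8192 = -2536.)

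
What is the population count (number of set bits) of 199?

5

199 = 11000111
Count the 1s: 1 + 1 + 1 + 1 + 1 = 5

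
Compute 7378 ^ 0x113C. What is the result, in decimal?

7378 = 1110011010010
0x113C = 1000100111100
XOR → 0110111101110 = 3566

3566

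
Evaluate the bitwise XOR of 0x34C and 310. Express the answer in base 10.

0x34C = 1101001100
310 = 0100110110
XOR → 1001111010 = 634

634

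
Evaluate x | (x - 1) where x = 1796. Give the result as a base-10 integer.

x = 11100000100 = 1796
x - 1 = 11100000011
OR    = 11100000111 = 1799
(x | (x - 1) sets all bits below the lowest set bit.)

1799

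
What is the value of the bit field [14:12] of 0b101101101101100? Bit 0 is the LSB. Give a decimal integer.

5

v = 101101101101100
Shift right by 12: 101
Mask low 3 bits: 101 = 5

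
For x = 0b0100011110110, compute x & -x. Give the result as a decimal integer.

x = 100011110110 = 2294
-x (two's complement) = …011100001010
AND   = 000000000010 = 2
(x & -x isolates the lowest set bit of x.)

2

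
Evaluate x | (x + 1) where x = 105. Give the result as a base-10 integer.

x = 1101001 = 105
x + 1 = 1101010
OR    = 1101011 = 107
(x | (x + 1) sets the lowest cleared bit.)

107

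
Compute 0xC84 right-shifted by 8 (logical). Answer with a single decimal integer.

12

0xC84 = 110010000100
shift right by 8 → 000000001100 = 12
(equivalently, floor(3204 / 256))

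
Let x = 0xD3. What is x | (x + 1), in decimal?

x = 11010011 = 211
x + 1 = 11010100
OR    = 11010111 = 215
(x | (x + 1) sets the lowest cleared bit.)

215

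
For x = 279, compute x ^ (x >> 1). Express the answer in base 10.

x = 100010111 = 279
x>>1 = 010001011
XOR  = 110011100 = 412
(x ^ (x >> 1) gives the standard binary-reflected Gray code of x.)

412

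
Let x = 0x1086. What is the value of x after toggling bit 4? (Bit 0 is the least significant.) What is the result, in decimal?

x = 01000010000110
bit 4 is currently 0; toggle it via x ^ (1 << 4) = x ^ 16
→ 01000010010110 = 4246

4246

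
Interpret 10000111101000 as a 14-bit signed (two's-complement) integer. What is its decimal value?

pattern = 10000111101000 (MSB is 1 ⇒ negative)
Invert: 01111000010111, add 1 → 01111000011000 = 7704, so the value is -7704.
(Equivalently: 8680 - 2^14 = 8680 - 16384 = -7704.)

-7704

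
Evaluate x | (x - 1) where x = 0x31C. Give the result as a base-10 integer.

799

x = 1100011100 = 796
x - 1 = 1100011011
OR    = 1100011111 = 799
(x | (x - 1) sets all bits below the lowest set bit.)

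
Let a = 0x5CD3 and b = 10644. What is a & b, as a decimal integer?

0x5CD3 = 101110011010011
10644 = 010100110010100
AND → 000100010010000 = 2192

2192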